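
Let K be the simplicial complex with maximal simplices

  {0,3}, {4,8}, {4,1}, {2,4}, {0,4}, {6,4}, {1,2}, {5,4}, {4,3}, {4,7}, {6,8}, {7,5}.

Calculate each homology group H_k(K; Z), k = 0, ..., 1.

H_0 ≅ Z,  H_1 ≅ Z^4.

Order the vertices as 0 < 1 < 2 < 3 < 4 < 5 < 6 < 7 < 8. Listing each simplex with vertices in this order, K has dimension 1 with simplices:

  0-simplices (9): [0], [1], [2], [3], [4], [5], [6], [7], [8]
  1-simplices (12): [0,3], [0,4], [1,2], [1,4], [2,4], [3,4], [4,5], [4,6], [4,7], [4,8], [5,7], [6,8]

so the chain groups are C_0 ≅ Z^9, C_1 ≅ Z^12.

∂_1: C_1 → C_0 sends each edge [p,q] (with p < q) to q − p.
The 9×12 boundary matrix has rank 8 and Smith normal form diag(1,1,1,1,1,1,1,1).

Computing H_k = (kernel of ∂_k) / (image of ∂_{k+1}):

  H_0: rank C_0 − rank ∂_1 = 9 − 8 = 1, and the invariant factors of ∂_1 are all 1, so H_0 ≅ Z.
  H_1: rank ker ∂_1 − rank ∂_2 = (12 − 8) − 0 = 4, and there is no ∂_2, so H_1 ≅ Z^4.

As a check, the Euler characteristic is 9 − 12 = -3, which agrees with 1 − 4 = -3.
(K is a triangulation of a wedge of 4 circles.)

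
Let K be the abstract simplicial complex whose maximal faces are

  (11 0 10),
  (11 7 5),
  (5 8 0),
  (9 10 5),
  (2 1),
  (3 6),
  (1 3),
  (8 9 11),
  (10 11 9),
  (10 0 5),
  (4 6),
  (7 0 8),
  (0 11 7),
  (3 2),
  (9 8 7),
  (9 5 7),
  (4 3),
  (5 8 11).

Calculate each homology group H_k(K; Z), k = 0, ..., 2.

H_0 ≅ Z^2,  H_1 ≅ Z^2 ⊕ Z/2,  H_2 = 0.

Order the vertices as 0 < 1 < 2 < 3 < 4 < 5 < 6 < 7 < 8 < 9 < 10 < 11. Listing each simplex with vertices in this order, K has dimension 2 with simplices:

  0-simplices (12): [0], [1], [2], [3], [4], [5], [6], [7], [8], [9], [10], [11]
  1-simplices (24): (24 of them)
  2-simplices (12): [0,5,8], [0,5,10], [0,7,8], [0,7,11], [0,10,11], [5,7,9], [5,7,11], [5,8,11], [5,9,10], [7,8,9], [8,9,11], [9,10,11]

Hence C_0 ≅ Z^12, C_1 ≅ Z^24, C_2 ≅ Z^12.

Boundary ∂_1: C_1 → C_0 sends each edge [p,q] (with p < q) to q − p. For instance
  ∂[1,2] = [2] − [1].
The 12×24 boundary matrix has rank 10 and Smith normal form diag(1,1,1,1,1,1,1,1,1,1).

Boundary ∂_2: C_2 → C_1 sends each 2-simplex [p,q,r] to [q,r] − [p,r] + [p,q]. For instance
  ∂[0,5,10] = [5,10] − [0,10] + [0,5],
  ∂[0,7,11] = [7,11] − [0,11] + [0,7].
This gives a 24×12 integer matrix of rank 12; reducing to Smith normal form yields diagonal entries (1,1,1,1,1,1,1,1,1,1,1,2).

From H_k ≅ ker(∂_k) / im(∂_{k+1}) we obtain:

  H_0: rank C_0 − rank ∂_1 = 12 − 10 = 2, and the invariant factors of ∂_1 are all 1, so H_0 ≅ Z^2.
  H_1: rank ker ∂_1 − rank ∂_2 = (24 − 10) − 12 = 2, and ∂_2 has invariant factor 2 > 1, so H_1 ≅ Z^2 ⊕ Z/2.
  H_2: rank ker ∂_2 − rank ∂_3 = (12 − 12) − 0 = 0, and there is no ∂_3, so H_2 ≅ 0.

As a check, the Euler characteristic is 12 − 24 + 12 = 0, which agrees with 2 − 2 + 0 = 0.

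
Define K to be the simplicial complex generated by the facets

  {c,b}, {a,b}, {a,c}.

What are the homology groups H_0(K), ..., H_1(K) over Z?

We work with the vertex ordering a < b < c. The simplices of K, each written with vertices in increasing order, are:

  0-simplices (3): a, b, c
  1-simplices (3): ab, ac, bc

giving chain groups C_0 ≅ Z^3, C_1 ≅ Z^3.

The boundary map ∂_1: C_1 → C_0 is given by ∂[p,q] = [q] − [p].
The 3×3 boundary matrix has rank 2 and Smith normal form diag(1,1).

Reading off H_k = ker ∂_k / im ∂_{k+1}:

  H_0: rank C_0 − rank ∂_1 = 3 − 2 = 1, and the invariant factors of ∂_1 are all 1, so H_0 ≅ Z.
  H_1: rank ker ∂_1 − rank ∂_2 = (3 − 2) − 0 = 1, and there is no ∂_2, so H_1 ≅ Z.

H_0 ≅ Z,  H_1 ≅ Z.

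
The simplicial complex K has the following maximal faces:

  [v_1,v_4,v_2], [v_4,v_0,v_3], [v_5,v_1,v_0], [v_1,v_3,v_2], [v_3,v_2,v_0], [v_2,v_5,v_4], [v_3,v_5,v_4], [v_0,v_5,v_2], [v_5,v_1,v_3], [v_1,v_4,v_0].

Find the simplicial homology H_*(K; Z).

H_0 ≅ Z,  H_1 ≅ Z/2,  H_2 = 0.

K has 6 vertices, 15 edges, 10 triangles.
rank ∂_0 = 0, rank ∂_1 = 5 ⇒ b_0 = 6 − 0 − 5 = 1; all invariant factors of ∂_1 are 1 so no torsion. So H_0 = Z.
rank ∂_1 = 5, rank ∂_2 = 10 ⇒ b_1 = 15 − 5 − 10 = 0; ∂_2 has invariant factor(s) [2] giving torsion. So H_1 = Z/2.
rank ∂_2 = 10, rank ∂_3 = 0 ⇒ b_2 = 10 − 10 − 0 = 0. So H_2 = 0.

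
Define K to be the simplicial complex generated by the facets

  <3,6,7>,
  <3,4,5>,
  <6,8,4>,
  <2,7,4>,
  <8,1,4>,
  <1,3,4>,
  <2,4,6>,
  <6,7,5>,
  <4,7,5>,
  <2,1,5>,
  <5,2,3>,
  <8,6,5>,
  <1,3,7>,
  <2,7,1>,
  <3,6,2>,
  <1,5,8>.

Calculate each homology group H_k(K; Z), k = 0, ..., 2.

K has 8 vertices, 24 edges, 16 triangles.
rank ∂_0 = 0, rank ∂_1 = 7 ⇒ b_0 = 8 − 0 − 7 = 1; all invariant factors of ∂_1 are 1 so no torsion. So H_0 ≅ Z.
rank ∂_1 = 7, rank ∂_2 = 15 ⇒ b_1 = 24 − 7 − 15 = 2; all invariant factors of ∂_2 are 1 so no torsion. So H_1 ≅ Z^2.
rank ∂_2 = 15, rank ∂_3 = 0 ⇒ b_2 = 16 − 15 − 0 = 1. So H_2 ≅ Z.

H_0 ≅ Z,  H_1 ≅ Z^2,  H_2 ≅ Z.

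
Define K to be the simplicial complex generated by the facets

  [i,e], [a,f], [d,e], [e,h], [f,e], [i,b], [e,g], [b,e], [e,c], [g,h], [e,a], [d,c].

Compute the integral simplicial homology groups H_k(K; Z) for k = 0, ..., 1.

Take the total order a < b < c < d < e < f < g < h < i on the vertex set. Then K (dimension 1) consists of the simplices:

  0-simplices (9): a, b, c, d, e, f, g, h, i
  1-simplices (12): ae, af, be, bi, cd, ce, de, ef, eg, eh, ei, gh

giving chain groups C_0 ≅ Z^9, C_1 ≅ Z^12.

∂_1: C_1 → C_0 is given by ∂[p,q] = [q] − [p]. For instance
  ∂ae = e − a.
The resulting 9×12 matrix has rank 8, and its Smith normal form has invariant factors (1,1,1,1,1,1,1,1).

Computing H_k = (kernel of ∂_k) / (image of ∂_{k+1}):

  H_0: rank C_0 − rank ∂_1 = 9 − 8 = 1, and the invariant factors of ∂_1 are all 1, so H_0 = Z.
  H_1: rank ker ∂_1 − rank ∂_2 = (12 − 8) − 0 = 4, and there is no ∂_2, so H_1 = Z^4.

H_0 = Z,  H_1 = Z^4.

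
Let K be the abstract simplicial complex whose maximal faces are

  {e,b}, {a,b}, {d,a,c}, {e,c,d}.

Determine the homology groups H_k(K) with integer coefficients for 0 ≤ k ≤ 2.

H_0 = Z,  H_1 = Z,  H_2 = 0.

Fix the vertex order a < b < c < d < e and write every simplex with vertices in increasing order. Then dim K = 2 and the simplices of K are:

  0-simplices (5): a, b, c, d, e
  1-simplices (7): ab, ac, ad, be, cd, ce, de
  2-simplices (2): acd, cde

so the chain groups are C_0 ≅ Z^5, C_1 ≅ Z^7, C_2 ≅ Z^2.

The boundary map ∂_1: C_1 → C_0 maps an edge to its endpoints' difference, ∂[p,q] = q − p. For instance
  ∂ac = c − a.
This gives a 5×7 integer matrix of rank 4; reducing to Smith normal form yields diagonal entries (1,1,1,1).

The boundary map ∂_2: C_2 → C_1 maps a triangle to the signed sum of its edges. For instance
  ∂cde = de − ce + cd,
  ∂acd = cd − ad + ac.
The 7×2 boundary matrix has rank 2 and Smith normal form diag(1,1).

Computing H_k = (kernel of ∂_k) / (image of ∂_{k+1}):

  H_0: rank C_0 − rank ∂_1 = 5 − 4 = 1, and the invariant factors of ∂_1 are all 1, so H_0 = Z.
  H_1: rank ker ∂_1 − rank ∂_2 = (7 − 4) − 2 = 1, and the invariant factors of ∂_2 are all 1, so H_1 = Z.
  H_2: rank ker ∂_2 − rank ∂_3 = (2 − 2) − 0 = 0, and there is no ∂_3, so H_2 = 0.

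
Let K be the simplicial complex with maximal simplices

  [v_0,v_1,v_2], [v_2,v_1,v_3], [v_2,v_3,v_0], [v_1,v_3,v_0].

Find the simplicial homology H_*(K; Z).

H_0 = Z,  H_1 = 0,  H_2 = Z.

Order the vertices as v_0 < v_1 < v_2 < v_3. Listing each simplex with vertices in this order, K has dimension 2 with simplices:

  0-simplices (4): [v_0], [v_1], [v_2], [v_3]
  1-simplices (6): [v_0,v_1], [v_0,v_2], [v_0,v_3], [v_1,v_2], [v_1,v_3], [v_2,v_3]
  2-simplices (4): [v_0,v_1,v_2], [v_0,v_1,v_3], [v_0,v_2,v_3], [v_1,v_2,v_3]

so the chain groups are C_0 ≅ Z^4, C_1 ≅ Z^6, C_2 ≅ Z^4.

The boundary map ∂_1: C_1 → C_0 maps an edge to its endpoints' difference, ∂[p,q] = q − p. For instance
  ∂[v_0,v_1] = [v_1] − [v_0].
The 4×6 boundary matrix has rank 3 and Smith normal form diag(1,1,1).

The boundary map ∂_2: C_2 → C_1 acts by ∂[p,q,r] = [q,r] − [p,r] + [p,q]. For instance
  ∂[v_1,v_2,v_3] = [v_2,v_3] − [v_1,v_3] + [v_1,v_2],
  ∂[v_0,v_1,v_2] = [v_1,v_2] − [v_0,v_2] + [v_0,v_1].
The resulting 6×4 matrix has rank 3, and its Smith normal form has invariant factors (1,1,1).

Now H_k = ker ∂_k / im ∂_{k+1}, so:

  H_0: rank C_0 − rank ∂_1 = 4 − 3 = 1, and the invariant factors of ∂_1 are all 1, so H_0 = Z.
  H_1: rank ker ∂_1 − rank ∂_2 = (6 − 3) − 3 = 0, and the invariant factors of ∂_2 are all 1, so H_1 = 0.
  H_2: rank ker ∂_2 − rank ∂_3 = (4 − 3) − 0 = 1, and there is no ∂_3, so H_2 = Z.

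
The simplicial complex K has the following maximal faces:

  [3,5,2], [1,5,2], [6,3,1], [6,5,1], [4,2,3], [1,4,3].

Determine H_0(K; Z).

Fix the vertex order 1 < 2 < 3 < 4 < 5 < 6 and write every simplex with vertices in increasing order. Then dim K = 2 and the simplices of K are:

  0-simplices (6): [1], [2], [3], [4], [5], [6]
  1-simplices (12): [1,2], [1,3], [1,4], [1,5], [1,6], [2,3], [2,4], [2,5], [3,4], [3,5], [3,6], [5,6]
  2-simplices (6): [1,2,5], [1,3,4], [1,3,6], [1,5,6], [2,3,4], [2,3,5]

Hence C_0 ≅ Z^6, C_1 ≅ Z^12, C_2 ≅ Z^6.

The boundary map ∂_1: C_1 → C_0 maps an edge to its endpoints' difference, ∂[p,q] = q − p.
As a 6×12 matrix over Z this has rank 5, with invariant factors (1,1,1,1,1).

∂_2: C_2 → C_1 sends each 2-simplex [p,q,r] to [q,r] − [p,r] + [p,q]. For instance
  ∂[2,3,5] = [3,5] − [2,5] + [2,3],
  ∂[2,3,4] = [3,4] − [2,4] + [2,3].
This gives a 12×6 integer matrix of rank 6; reducing to Smith normal form yields diagonal entries (1,1,1,1,1,1).

Now H_k = ker ∂_k / im ∂_{k+1}, so:

  H_0: rank C_0 − rank ∂_1 = 6 − 5 = 1, and the invariant factors of ∂_1 are all 1, so H_0 ≅ Z.

H_0 ≅ Z.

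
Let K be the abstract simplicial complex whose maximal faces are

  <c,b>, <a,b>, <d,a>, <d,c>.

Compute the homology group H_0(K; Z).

We work with the vertex ordering a < b < c < d. The simplices of K, each written with vertices in increasing order, are:

  0-simplices (4): a, b, c, d
  1-simplices (4): ab, ad, bc, cd

giving chain groups C_0 ≅ Z^4, C_1 ≅ Z^4.

The boundary map ∂_1: C_1 → C_0 is given by ∂[p,q] = [q] − [p].
The resulting 4×4 matrix has rank 3, and its Smith normal form has invariant factors (1,1,1).

From H_k ≅ ker(∂_k) / im(∂_{k+1}) we obtain:

  H_0: rank C_0 − rank ∂_1 = 4 − 3 = 1, and the invariant factors of ∂_1 are all 1, so H_0 ≅ Z.

(K is a triangulation of the circle S^1.)

H_0 = Z.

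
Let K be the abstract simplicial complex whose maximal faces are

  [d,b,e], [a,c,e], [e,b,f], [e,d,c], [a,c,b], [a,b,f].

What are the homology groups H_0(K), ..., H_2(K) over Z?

Order the vertices as a < b < c < d < e < f. Listing each simplex with vertices in this order, K has dimension 2 with simplices:

  0-simplices (6): a, b, c, d, e, f
  1-simplices (12): ab, ac, ae, af, bc, bd, be, bf, cd, ce, de, ef
  2-simplices (6): abc, abf, ace, bde, bef, cde

giving chain groups C_0 ≅ Z^6, C_1 ≅ Z^12, C_2 ≅ Z^6.

Boundary ∂_1: C_1 → C_0 sends each edge [p,q] (with p < q) to q − p. For instance
  ∂de = e − d.
This gives a 6×12 integer matrix of rank 5; reducing to Smith normal form yields diagonal entries (1,1,1,1,1).

The boundary map ∂_2: C_2 → C_1 sends each 2-simplex [p,q,r] to [q,r] − [p,r] + [p,q]. For instance
  ∂abc = bc − ac + ab,
  ∂ace = ce − ae + ac.
As a 12×6 matrix over Z this has rank 6, with invariant factors (1,1,1,1,1,1).

Now H_k = ker ∂_k / im ∂_{k+1}, so:

  H_0: rank C_0 − rank ∂_1 = 6 − 5 = 1, and the invariant factors of ∂_1 are all 1, so H_0 = Z.
  H_1: rank ker ∂_1 − rank ∂_2 = (12 − 5) − 6 = 1, and the invariant factors of ∂_2 are all 1, so H_1 = Z.
  H_2: rank ker ∂_2 − rank ∂_3 = (6 − 6) − 0 = 0, and there is no ∂_3, so H_2 = 0.

As a check, the Euler characteristic is 6 − 12 + 6 = 0, which agrees with 1 − 1 + 0 = 0.

H_0 ≅ Z,  H_1 ≅ Z,  H_2 = 0.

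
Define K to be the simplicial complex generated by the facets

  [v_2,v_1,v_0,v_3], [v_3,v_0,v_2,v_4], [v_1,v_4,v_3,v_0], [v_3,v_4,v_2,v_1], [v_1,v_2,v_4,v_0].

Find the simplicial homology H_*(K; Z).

Order the vertices as v_0 < v_1 < v_2 < v_3 < v_4. Listing each simplex with vertices in this order, K has dimension 3 with simplices:

  0-simplices (5): [v_0], [v_1], [v_2], [v_3], [v_4]
  1-simplices (10): [v_0,v_1], [v_0,v_2], [v_0,v_3], [v_0,v_4], [v_1,v_2], [v_1,v_3], [v_1,v_4], [v_2,v_3], [v_2,v_4], [v_3,v_4]
  2-simplices (10): [v_0,v_1,v_2], [v_0,v_1,v_3], [v_0,v_1,v_4], [v_0,v_2,v_3], [v_0,v_2,v_4], [v_0,v_3,v_4], [v_1,v_2,v_3], [v_1,v_2,v_4], [v_1,v_3,v_4], [v_2,v_3,v_4]
  3-simplices (5): [v_0,v_1,v_2,v_3], [v_0,v_1,v_2,v_4], [v_0,v_1,v_3,v_4], [v_0,v_2,v_3,v_4], [v_1,v_2,v_3,v_4]

giving chain groups C_0 ≅ Z^5, C_1 ≅ Z^10, C_2 ≅ Z^10, C_3 ≅ Z^5.

Boundary ∂_1: C_1 → C_0 is given by ∂[p,q] = [q] − [p].
The resulting 5×10 matrix has rank 4, and its Smith normal form has invariant factors (1,1,1,1).

Boundary ∂_2: C_2 → C_1 sends each 2-simplex [p,q,r] to [q,r] − [p,r] + [p,q]. For instance
  ∂[v_1,v_2,v_3] = [v_2,v_3] − [v_1,v_3] + [v_1,v_2],
  ∂[v_0,v_3,v_4] = [v_3,v_4] − [v_0,v_4] + [v_0,v_3].
The 10×10 boundary matrix has rank 6 and Smith normal form diag(1,1,1,1,1,1).

Boundary ∂_3: C_3 → C_2 sends each 3-simplex σ to the alternating sum Σ_i (−1)^i (σ with its i-th vertex removed). For instance
  ∂[v_1,v_2,v_3,v_4] = [v_2,v_3,v_4] − [v_1,v_3,v_4] + [v_1,v_2,v_4] − [v_1,v_2,v_3],
  ∂[v_0,v_1,v_2,v_4] = [v_1,v_2,v_4] − [v_0,v_2,v_4] + [v_0,v_1,v_4] − [v_0,v_1,v_2].
This gives a 10×5 integer matrix of rank 4; reducing to Smith normal form yields diagonal entries (1,1,1,1).

Now H_k = ker ∂_k / im ∂_{k+1}, so:

  H_0: rank C_0 − rank ∂_1 = 5 − 4 = 1, and the invariant factors of ∂_1 are all 1, so H_0 = Z.
  H_1: rank ker ∂_1 − rank ∂_2 = (10 − 4) − 6 = 0, and the invariant factors of ∂_2 are all 1, so H_1 = 0.
  H_2: rank ker ∂_2 − rank ∂_3 = (10 − 6) − 4 = 0, and the invariant factors of ∂_3 are all 1, so H_2 = 0.
  H_3: rank ker ∂_3 − rank ∂_4 = (5 − 4) − 0 = 1, and there is no ∂_4, so H_3 = Z.

H_0 = Z,  H_1 = 0,  H_2 = 0,  H_3 = Z.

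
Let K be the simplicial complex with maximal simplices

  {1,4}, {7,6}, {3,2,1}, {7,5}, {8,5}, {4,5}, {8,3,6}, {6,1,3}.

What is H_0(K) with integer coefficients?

We work with the vertex ordering 1 < 2 < 3 < 4 < 5 < 6 < 7 < 8. The simplices of K, each written with vertices in increasing order, are:

  0-simplices (8): [1], [2], [3], [4], [5], [6], [7], [8]
  1-simplices (12): [1,2], [1,3], [1,4], [1,6], [2,3], [3,6], [3,8], [4,5], [5,7], [5,8], [6,7], [6,8]
  2-simplices (3): [1,2,3], [1,3,6], [3,6,8]

giving chain groups C_0 ≅ Z^8, C_1 ≅ Z^12, C_2 ≅ Z^3.

∂_1: C_1 → C_0 is given by ∂[p,q] = [q] − [p]. For instance
  ∂[5,7] = [7] − [5].
The resulting 8×12 matrix has rank 7, and its Smith normal form has invariant factors (1,1,1,1,1,1,1).

∂_2: C_2 → C_1 maps a triangle to the signed sum of its edges. For instance
  ∂[1,2,3] = [2,3] − [1,3] + [1,2],
  ∂[1,3,6] = [3,6] − [1,6] + [1,3].
As a 12×3 matrix over Z this has rank 3, with invariant factors (1,1,1).

From H_k ≅ ker(∂_k) / im(∂_{k+1}) we obtain:

  H_0: rank C_0 − rank ∂_1 = 8 − 7 = 1, and the invariant factors of ∂_1 are all 1, so H_0 ≅ Z.

H_0 = Z.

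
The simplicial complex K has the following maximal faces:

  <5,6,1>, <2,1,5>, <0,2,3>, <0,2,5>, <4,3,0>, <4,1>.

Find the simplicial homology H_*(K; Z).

H_0 = Z,  H_1 = Z,  H_2 = 0.

We work with the vertex ordering 0 < 1 < 2 < 3 < 4 < 5 < 6. The simplices of K, each written with vertices in increasing order, are:

  0-simplices (7): [0], [1], [2], [3], [4], [5], [6]
  1-simplices (12): [0,2], [0,3], [0,4], [0,5], [1,2], [1,4], [1,5], [1,6], [2,3], [2,5], [3,4], [5,6]
  2-simplices (5): [0,2,3], [0,2,5], [0,3,4], [1,2,5], [1,5,6]

so the chain groups are C_0 ≅ Z^7, C_1 ≅ Z^12, C_2 ≅ Z^5.

The boundary map ∂_1: C_1 → C_0 is given by ∂[p,q] = [q] − [p].
The resulting 7×12 matrix has rank 6, and its Smith normal form has invariant factors (1,1,1,1,1,1).

Boundary ∂_2: C_2 → C_1 maps a triangle to the signed sum of its edges. For instance
  ∂[1,2,5] = [2,5] − [1,5] + [1,2],
  ∂[0,3,4] = [3,4] − [0,4] + [0,3].
The 12×5 boundary matrix has rank 5 and Smith normal form diag(1,1,1,1,1).

Computing H_k = (kernel of ∂_k) / (image of ∂_{k+1}):

  H_0: rank C_0 − rank ∂_1 = 7 − 6 = 1, and the invariant factors of ∂_1 are all 1, so H_0 ≅ Z.
  H_1: rank ker ∂_1 − rank ∂_2 = (12 − 6) − 5 = 1, and the invariant factors of ∂_2 are all 1, so H_1 ≅ Z.
  H_2: rank ker ∂_2 − rank ∂_3 = (5 − 5) − 0 = 0, and there is no ∂_3, so H_2 ≅ 0.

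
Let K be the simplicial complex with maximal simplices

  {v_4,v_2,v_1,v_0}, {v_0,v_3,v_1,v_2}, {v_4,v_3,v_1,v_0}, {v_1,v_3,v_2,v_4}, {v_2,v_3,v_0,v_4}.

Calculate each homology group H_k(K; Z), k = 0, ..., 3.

K has 5 vertices, 10 edges, 10 triangles, 5 3-simplices.
rank ∂_0 = 0, rank ∂_1 = 4 ⇒ b_0 = 5 − 0 − 4 = 1; all invariant factors of ∂_1 are 1 so no torsion. So H_0 ≅ Z.
rank ∂_1 = 4, rank ∂_2 = 6 ⇒ b_1 = 10 − 4 − 6 = 0; all invariant factors of ∂_2 are 1 so no torsion. So H_1 ≅ 0.
rank ∂_2 = 6, rank ∂_3 = 4 ⇒ b_2 = 10 − 6 − 4 = 0; all invariant factors of ∂_3 are 1 so no torsion. So H_2 ≅ 0.
rank ∂_3 = 4, rank ∂_4 = 0 ⇒ b_3 = 5 − 4 − 0 = 1. So H_3 ≅ Z.

H_0 = Z,  H_1 = 0,  H_2 = 0,  H_3 = Z.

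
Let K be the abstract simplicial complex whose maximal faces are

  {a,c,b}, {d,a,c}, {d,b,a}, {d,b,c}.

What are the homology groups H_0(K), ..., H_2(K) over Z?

H_0 = Z,  H_1 = 0,  H_2 = Z.

K has 4 vertices, 6 edges, 4 triangles.
rank ∂_0 = 0, rank ∂_1 = 3 ⇒ b_0 = 4 − 0 − 3 = 1; all invariant factors of ∂_1 are 1 so no torsion. So H_0 ≅ Z.
rank ∂_1 = 3, rank ∂_2 = 3 ⇒ b_1 = 6 − 3 − 3 = 0; all invariant factors of ∂_2 are 1 so no torsion. So H_1 ≅ 0.
rank ∂_2 = 3, rank ∂_3 = 0 ⇒ b_2 = 4 − 3 − 0 = 1. So H_2 ≅ Z.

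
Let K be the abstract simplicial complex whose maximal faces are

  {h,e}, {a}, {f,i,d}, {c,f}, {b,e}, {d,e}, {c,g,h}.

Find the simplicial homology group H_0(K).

H_0 ≅ Z^2.

Fix the vertex order a < b < c < d < e < f < g < h < i and write every simplex with vertices in increasing order. Then dim K = 2 and the simplices of K are:

  0-simplices (9): a, b, c, d, e, f, g, h, i
  1-simplices (10): be, cf, cg, ch, de, df, di, eh, fi, gh
  2-simplices (2): cgh, dfi

Hence C_0 ≅ Z^9, C_1 ≅ Z^10, C_2 ≅ Z^2.

Boundary ∂_1: C_1 → C_0 is given by ∂[p,q] = [q] − [p].
The 9×10 boundary matrix has rank 7 and Smith normal form diag(1,1,1,1,1,1,1).

∂_2: C_2 → C_1 acts by ∂[p,q,r] = [q,r] − [p,r] + [p,q]. For instance
  ∂cgh = gh − ch + cg,
  ∂dfi = fi − di + df.
The resulting 10×2 matrix has rank 2, and its Smith normal form has invariant factors (1,1).

Reading off H_k = ker ∂_k / im ∂_{k+1}:

  H_0: rank C_0 − rank ∂_1 = 9 − 7 = 2, and the invariant factors of ∂_1 are all 1, so H_0 ≅ Z^2.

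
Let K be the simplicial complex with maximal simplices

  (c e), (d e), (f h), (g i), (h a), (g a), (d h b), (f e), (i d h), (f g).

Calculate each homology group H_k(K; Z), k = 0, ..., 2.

H_0 ≅ Z,  H_1 ≅ Z^3,  H_2 = 0.

Order the vertices as a < b < c < d < e < f < g < h < i. Listing each simplex with vertices in this order, K has dimension 2 with simplices:

  0-simplices (9): a, b, c, d, e, f, g, h, i
  1-simplices (13): ag, ah, bd, bh, ce, de, dh, di, ef, fg, fh, gi, hi
  2-simplices (2): bdh, dhi

so the chain groups are C_0 ≅ Z^9, C_1 ≅ Z^13, C_2 ≅ Z^2.

The boundary map ∂_1: C_1 → C_0 is given by ∂[p,q] = [q] − [p].
This gives a 9×13 integer matrix of rank 8; reducing to Smith normal form yields diagonal entries (1,1,1,1,1,1,1,1).

The boundary map ∂_2: C_2 → C_1 sends each 2-simplex [p,q,r] to [q,r] − [p,r] + [p,q]. For instance
  ∂bdh = dh − bh + bd,
  ∂dhi = hi − di + dh.
As a 13×2 matrix over Z this has rank 2, with invariant factors (1,1).

From H_k ≅ ker(∂_k) / im(∂_{k+1}) we obtain:

  H_0: rank C_0 − rank ∂_1 = 9 − 8 = 1, and the invariant factors of ∂_1 are all 1, so H_0 = Z.
  H_1: rank ker ∂_1 − rank ∂_2 = (13 − 8) − 2 = 3, and the invariant factors of ∂_2 are all 1, so H_1 = Z^3.
  H_2: rank ker ∂_2 − rank ∂_3 = (2 − 2) − 0 = 0, and there is no ∂_3, so H_2 = 0.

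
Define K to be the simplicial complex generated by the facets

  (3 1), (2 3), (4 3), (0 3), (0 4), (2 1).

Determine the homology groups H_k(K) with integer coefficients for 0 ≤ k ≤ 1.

H_0 ≅ Z,  H_1 ≅ Z^2.

Fix the vertex order 0 < 1 < 2 < 3 < 4 and write every simplex with vertices in increasing order. Then dim K = 1 and the simplices of K are:

  0-simplices (5): [0], [1], [2], [3], [4]
  1-simplices (6): [0,3], [0,4], [1,2], [1,3], [2,3], [3,4]

Hence C_0 ≅ Z^5, C_1 ≅ Z^6.

The boundary map ∂_1: C_1 → C_0 is given by ∂[p,q] = [q] − [p]. For instance
  ∂[1,2] = [2] − [1].
The resulting 5×6 matrix has rank 4, and its Smith normal form has invariant factors (1,1,1,1).

Reading off H_k = ker ∂_k / im ∂_{k+1}:

  H_0: rank C_0 − rank ∂_1 = 5 − 4 = 1, and the invariant factors of ∂_1 are all 1, so H_0 = Z.
  H_1: rank ker ∂_1 − rank ∂_2 = (6 − 4) − 0 = 2, and there is no ∂_2, so H_1 = Z^2.

As a check, the Euler characteristic is 5 − 6 = -1, which agrees with 1 − 2 = -1.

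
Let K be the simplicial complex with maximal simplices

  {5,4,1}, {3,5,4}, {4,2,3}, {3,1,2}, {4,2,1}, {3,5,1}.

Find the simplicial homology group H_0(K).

We work with the vertex ordering 1 < 2 < 3 < 4 < 5. The simplices of K, each written with vertices in increasing order, are:

  0-simplices (5): [1], [2], [3], [4], [5]
  1-simplices (9): [1,2], [1,3], [1,4], [1,5], [2,3], [2,4], [3,4], [3,5], [4,5]
  2-simplices (6): [1,2,3], [1,2,4], [1,3,5], [1,4,5], [2,3,4], [3,4,5]

Hence C_0 ≅ Z^5, C_1 ≅ Z^9, C_2 ≅ Z^6.

∂_1: C_1 → C_0 is given by ∂[p,q] = [q] − [p].
The resulting 5×9 matrix has rank 4, and its Smith normal form has invariant factors (1,1,1,1).

Boundary ∂_2: C_2 → C_1 maps a triangle to the signed sum of its edges. For instance
  ∂[1,2,3] = [2,3] − [1,3] + [1,2],
  ∂[3,4,5] = [4,5] − [3,5] + [3,4].
The resulting 9×6 matrix has rank 5, and its Smith normal form has invariant factors (1,1,1,1,1).

From H_k ≅ ker(∂_k) / im(∂_{k+1}) we obtain:

  H_0: rank C_0 − rank ∂_1 = 5 − 4 = 1, and the invariant factors of ∂_1 are all 1, so H_0 = Z.

(K is a triangulation of the 2-sphere S^2.)

H_0 = Z.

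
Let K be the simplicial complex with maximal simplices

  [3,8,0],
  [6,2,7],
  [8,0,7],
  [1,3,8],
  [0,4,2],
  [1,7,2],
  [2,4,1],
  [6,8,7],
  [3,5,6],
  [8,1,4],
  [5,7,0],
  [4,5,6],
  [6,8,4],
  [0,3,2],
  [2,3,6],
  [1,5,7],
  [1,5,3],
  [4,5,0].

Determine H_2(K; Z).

H_2 = Z.

Fix the vertex order 0 < 1 < 2 < 3 < 4 < 5 < 6 < 7 < 8 and write every simplex with vertices in increasing order. Then dim K = 2 and the simplices of K are:

  0-simplices (9): [0], [1], [2], [3], [4], [5], [6], [7], [8]
  1-simplices (27): (27 of them)
  2-simplices (18): [0,2,3], [0,2,4], [0,3,8], [0,4,5], [0,5,7], [0,7,8], [1,2,4], [1,2,7], [1,3,5], [1,3,8], [1,4,8], [1,5,7], [2,3,6], [2,6,7], [3,5,6], [4,5,6], [4,6,8], [6,7,8]

so the chain groups are C_0 ≅ Z^9, C_1 ≅ Z^27, C_2 ≅ Z^18.

Boundary ∂_1: C_1 → C_0 maps an edge to its endpoints' difference, ∂[p,q] = q − p.
The resulting 9×27 matrix has rank 8, and its Smith normal form has invariant factors (1,1,1,1,1,1,1,1).

∂_2: C_2 → C_1 acts by ∂[p,q,r] = [q,r] − [p,r] + [p,q]. For instance
  ∂[4,6,8] = [6,8] − [4,8] + [4,6],
  ∂[1,2,4] = [2,4] − [1,4] + [1,2].
The 27×18 boundary matrix has rank 17 and Smith normal form diag(1,1,1,1,1,1,1,1,1,1,1,1,1,1,1,1,1).

Now H_k = ker ∂_k / im ∂_{k+1}, so:

  H_2: rank ker ∂_2 − rank ∂_3 = (18 − 17) − 0 = 1, and there is no ∂_3, so H_2 ≅ Z.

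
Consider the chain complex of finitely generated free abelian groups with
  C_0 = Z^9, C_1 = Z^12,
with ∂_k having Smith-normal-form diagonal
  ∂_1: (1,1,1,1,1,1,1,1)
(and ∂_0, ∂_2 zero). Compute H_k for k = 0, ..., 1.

H_0: b_0 = 9 − 0 − 8 = 1; torsion from ∂_1 factors > 1: none. So H_0 ≅ Z.
H_1: b_1 = 12 − 8 − 0 = 4; torsion from ∂_2 factors > 1: none. So H_1 ≅ Z^4.

H_0 ≅ Z,  H_1 ≅ Z^4.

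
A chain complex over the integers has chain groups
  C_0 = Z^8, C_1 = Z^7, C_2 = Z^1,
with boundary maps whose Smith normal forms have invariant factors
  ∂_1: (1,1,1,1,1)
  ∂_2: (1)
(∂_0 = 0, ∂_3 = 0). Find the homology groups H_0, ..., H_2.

H_0: b_0 = 8 − 0 − 5 = 3; torsion from ∂_1 factors > 1: none. So H_0 ≅ Z^3.
H_1: b_1 = 7 − 5 − 1 = 1; torsion from ∂_2 factors > 1: none. So H_1 ≅ Z.
H_2: b_2 = 1 − 1 − 0 = 0; torsion from ∂_3 factors > 1: none. So H_2 ≅ 0.

H_0 ≅ Z^3,  H_1 ≅ Z,  H_2 = 0.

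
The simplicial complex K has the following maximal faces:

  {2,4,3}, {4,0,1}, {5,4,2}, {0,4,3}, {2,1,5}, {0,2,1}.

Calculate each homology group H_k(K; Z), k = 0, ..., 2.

K has 6 vertices, 12 edges, 6 triangles.
rank ∂_0 = 0, rank ∂_1 = 5 ⇒ b_0 = 6 − 0 − 5 = 1; all invariant factors of ∂_1 are 1 so no torsion. So H_0 = Z.
rank ∂_1 = 5, rank ∂_2 = 6 ⇒ b_1 = 12 − 5 − 6 = 1; all invariant factors of ∂_2 are 1 so no torsion. So H_1 = Z.
rank ∂_2 = 6, rank ∂_3 = 0 ⇒ b_2 = 6 − 6 − 0 = 0. So H_2 = 0.

H_0 = Z,  H_1 = Z,  H_2 = 0.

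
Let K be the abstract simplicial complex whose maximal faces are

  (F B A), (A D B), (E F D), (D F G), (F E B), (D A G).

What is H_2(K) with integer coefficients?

We work with the vertex ordering A < B < D < E < F < G. The simplices of K, each written with vertices in increasing order, are:

  0-simplices (6): A, B, D, E, F, G
  1-simplices (12): AB, AD, AF, AG, BD, BE, BF, DE, DF, DG, EF, FG
  2-simplices (6): ABD, ABF, ADG, BEF, DEF, DFG

giving chain groups C_0 ≅ Z^6, C_1 ≅ Z^12, C_2 ≅ Z^6.

∂_1: C_1 → C_0 is given by ∂[p,q] = [q] − [p].
The resulting 6×12 matrix has rank 5, and its Smith normal form has invariant factors (1,1,1,1,1).

Boundary ∂_2: C_2 → C_1 maps a triangle to the signed sum of its edges. For instance
  ∂DEF = EF − DF + DE,
  ∂BEF = EF − BF + BE.
This gives a 12×6 integer matrix of rank 6; reducing to Smith normal form yields diagonal entries (1,1,1,1,1,1).

Computing H_k = (kernel of ∂_k) / (image of ∂_{k+1}):

  H_2: rank ker ∂_2 − rank ∂_3 = (6 − 6) − 0 = 0, and there is no ∂_3, so H_2 ≅ 0.

H_2 ≅ 0.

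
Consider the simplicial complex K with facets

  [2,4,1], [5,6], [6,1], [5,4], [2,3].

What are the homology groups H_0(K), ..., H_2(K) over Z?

Fix the vertex order 1 < 2 < 3 < 4 < 5 < 6 and write every simplex with vertices in increasing order. Then dim K = 2 and the simplices of K are:

  0-simplices (6): [1], [2], [3], [4], [5], [6]
  1-simplices (7): [1,2], [1,4], [1,6], [2,3], [2,4], [4,5], [5,6]
  2-simplices (1): [1,2,4]

Hence C_0 ≅ Z^6, C_1 ≅ Z^7, C_2 ≅ Z^1.

The boundary map ∂_1: C_1 → C_0 maps an edge to its endpoints' difference, ∂[p,q] = q − p.
This gives a 6×7 integer matrix of rank 5; reducing to Smith normal form yields diagonal entries (1,1,1,1,1).

∂_2: C_2 → C_1 maps a triangle to the signed sum of its edges. For instance
  ∂[1,2,4] = [2,4] − [1,4] + [1,2].
As a 7×1 matrix over Z this has rank 1, with invariant factors (1).

From H_k ≅ ker(∂_k) / im(∂_{k+1}) we obtain:

  H_0: rank C_0 − rank ∂_1 = 6 − 5 = 1, and the invariant factors of ∂_1 are all 1, so H_0 = Z.
  H_1: rank ker ∂_1 − rank ∂_2 = (7 − 5) − 1 = 1, and the invariant factors of ∂_2 are all 1, so H_1 = Z.
  H_2: rank ker ∂_2 − rank ∂_3 = (1 − 1) − 0 = 0, and there is no ∂_3, so H_2 = 0.

H_0 = Z,  H_1 = Z,  H_2 = 0.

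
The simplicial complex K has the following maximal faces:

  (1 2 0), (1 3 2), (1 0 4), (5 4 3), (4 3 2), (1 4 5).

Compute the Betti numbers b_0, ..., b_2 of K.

Take the total order 0 < 1 < 2 < 3 < 4 < 5 on the vertex set. Then K (dimension 2) consists of the simplices:

  0-simplices (6): [0], [1], [2], [3], [4], [5]
  1-simplices (12): [0,1], [0,2], [0,4], [1,2], [1,3], [1,4], [1,5], [2,3], [2,4], [3,4], [3,5], [4,5]
  2-simplices (6): [0,1,2], [0,1,4], [1,2,3], [1,4,5], [2,3,4], [3,4,5]

giving chain groups C_0 ≅ Z^6, C_1 ≅ Z^12, C_2 ≅ Z^6.

Boundary ∂_1: C_1 → C_0 is given by ∂[p,q] = [q] − [p].
The 6×12 boundary matrix has rank 5 and Smith normal form diag(1,1,1,1,1).

∂_2: C_2 → C_1 maps a triangle to the signed sum of its edges. For instance
  ∂[0,1,2] = [1,2] − [0,2] + [0,1],
  ∂[3,4,5] = [4,5] − [3,5] + [3,4].
As a 12×6 matrix over Z this has rank 6, with invariant factors (1,1,1,1,1,1).

From H_k ≅ ker(∂_k) / im(∂_{k+1}) we obtain:

  H_0: rank C_0 − rank ∂_1 = 6 − 5 = 1, and the invariant factors of ∂_1 are all 1, so H_0 ≅ Z.
  H_1: rank ker ∂_1 − rank ∂_2 = (12 − 5) − 6 = 1, and the invariant factors of ∂_2 are all 1, so H_1 ≅ Z.
  H_2: rank ker ∂_2 − rank ∂_3 = (6 − 6) − 0 = 0, and there is no ∂_3, so H_2 ≅ 0.

As a check, the Euler characteristic is 6 − 12 + 6 = 0, which agrees with 1 − 1 + 0 = 0.
(K is a triangulation of the cylinder S^1 x I.)

Hence the Betti numbers are b_0 = 1, b_1 = 1, b_2 = 0.

b_0 = 1, b_1 = 1, b_2 = 0.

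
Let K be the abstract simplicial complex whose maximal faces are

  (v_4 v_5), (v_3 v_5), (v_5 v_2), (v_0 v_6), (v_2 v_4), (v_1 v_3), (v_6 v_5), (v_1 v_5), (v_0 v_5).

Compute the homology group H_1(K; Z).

K has 7 vertices, 9 edges.
rank ∂_1 = 6, rank ∂_2 = 0 ⇒ b_1 = 9 − 6 − 0 = 3. So H_1 = Z^3.

H_1 ≅ Z^3.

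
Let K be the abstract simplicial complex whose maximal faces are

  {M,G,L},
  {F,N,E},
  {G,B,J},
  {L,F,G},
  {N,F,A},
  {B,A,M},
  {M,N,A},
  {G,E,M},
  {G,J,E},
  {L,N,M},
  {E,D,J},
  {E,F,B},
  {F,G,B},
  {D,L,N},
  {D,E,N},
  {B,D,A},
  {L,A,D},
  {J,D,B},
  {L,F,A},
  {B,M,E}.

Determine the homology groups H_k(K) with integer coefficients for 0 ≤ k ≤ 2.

Take the total order A < B < D < E < F < G < J < L < M < N on the vertex set. Then K (dimension 2) consists of the simplices:

  0-simplices (10): A, B, D, E, F, G, J, L, M, N
  1-simplices (30): AB, AD, AF, AL, AM, AN, BD, BE, BF, BG, BJ, BM, DE, DJ, DL, DN, EF, EG, EJ, EM, EN, FG, FL, FN, GJ, GL, GM, LM, LN, MN
  2-simplices (20): ABD, ABM, ADL, AFL, AFN, AMN, BDJ, BEF, BEM, BFG, BGJ, DEJ, DEN, DLN, EFN, EGJ, EGM, FGL, GLM, LMN

Hence C_0 ≅ Z^10, C_1 ≅ Z^30, C_2 ≅ Z^20.

∂_1: C_1 → C_0 sends each edge [p,q] (with p < q) to q − p.
The resulting 10×30 matrix has rank 9, and its Smith normal form has invariant factors (1,1,1,1,1,1,1,1,1).

Boundary ∂_2: C_2 → C_1 maps a triangle to the signed sum of its edges. For instance
  ∂FGL = GL − FL + FG,
  ∂BGJ = GJ − BJ + BG.
As a 30×20 matrix over Z this has rank 20, with invariant factors (1,1,1,1,1,1,1,1,1,1,1,1,1,1,1,1,1,1,1,2).

From H_k ≅ ker(∂_k) / im(∂_{k+1}) we obtain:

  H_0: rank C_0 − rank ∂_1 = 10 − 9 = 1, and the invariant factors of ∂_1 are all 1, so H_0 = Z.
  H_1: rank ker ∂_1 − rank ∂_2 = (30 − 9) − 20 = 1, and ∂_2 has invariant factor 2 > 1, so H_1 = Z ⊕ Z/2.
  H_2: rank ker ∂_2 − rank ∂_3 = (20 − 20) − 0 = 0, and there is no ∂_3, so H_2 = 0.

(K is a triangulation of the Klein bottle.)

H_0 ≅ Z,  H_1 ≅ Z ⊕ Z/2,  H_2 = 0.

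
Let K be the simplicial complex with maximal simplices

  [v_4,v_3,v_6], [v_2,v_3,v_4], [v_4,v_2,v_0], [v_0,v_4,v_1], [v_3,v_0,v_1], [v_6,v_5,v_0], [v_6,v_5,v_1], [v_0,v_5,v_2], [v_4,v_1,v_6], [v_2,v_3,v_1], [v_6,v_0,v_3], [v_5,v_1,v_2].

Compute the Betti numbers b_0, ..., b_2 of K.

b_0 = 1, b_1 = 0, b_2 = 0.

Order the vertices as v_0 < v_1 < v_2 < v_3 < v_4 < v_5 < v_6. Listing each simplex with vertices in this order, K has dimension 2 with simplices:

  0-simplices (7): [v_0], [v_1], [v_2], [v_3], [v_4], [v_5], [v_6]
  1-simplices (18): (18 of them)
  2-simplices (12): (12 of them)

Hence C_0 ≅ Z^7, C_1 ≅ Z^18, C_2 ≅ Z^12.

Boundary ∂_1: C_1 → C_0 is given by ∂[p,q] = [q] − [p].
The resulting 7×18 matrix has rank 6, and its Smith normal form has invariant factors (1,1,1,1,1,1).

The boundary map ∂_2: C_2 → C_1 maps a triangle to the signed sum of its edges. For instance
  ∂[v_1,v_5,v_6] = [v_5,v_6] − [v_1,v_6] + [v_1,v_5],
  ∂[v_0,v_1,v_4] = [v_1,v_4] − [v_0,v_4] + [v_0,v_1].
The resulting 18×12 matrix has rank 12, and its Smith normal form has invariant factors (1,1,1,1,1,1,1,1,1,1,1,2).

From H_k ≅ ker(∂_k) / im(∂_{k+1}) we obtain:

  H_0: rank C_0 − rank ∂_1 = 7 − 6 = 1, and the invariant factors of ∂_1 are all 1, so H_0 = Z.
  H_1: rank ker ∂_1 − rank ∂_2 = (18 − 6) − 12 = 0, and ∂_2 has invariant factor 2 > 1, so H_1 = Z/2.
  H_2: rank ker ∂_2 − rank ∂_3 = (12 − 12) − 0 = 0, and there is no ∂_3, so H_2 = 0.

Hence the Betti numbers are b_0 = 1, b_1 = 0, b_2 = 0.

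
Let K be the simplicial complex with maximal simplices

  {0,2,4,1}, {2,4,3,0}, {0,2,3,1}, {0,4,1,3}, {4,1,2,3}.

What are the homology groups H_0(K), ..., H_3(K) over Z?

H_0 = Z,  H_1 = 0,  H_2 = 0,  H_3 = Z.

Take the total order 0 < 1 < 2 < 3 < 4 on the vertex set. Then K (dimension 3) consists of the simplices:

  0-simplices (5): [0], [1], [2], [3], [4]
  1-simplices (10): [0,1], [0,2], [0,3], [0,4], [1,2], [1,3], [1,4], [2,3], [2,4], [3,4]
  2-simplices (10): [0,1,2], [0,1,3], [0,1,4], [0,2,3], [0,2,4], [0,3,4], [1,2,3], [1,2,4], [1,3,4], [2,3,4]
  3-simplices (5): [0,1,2,3], [0,1,2,4], [0,1,3,4], [0,2,3,4], [1,2,3,4]

giving chain groups C_0 ≅ Z^5, C_1 ≅ Z^10, C_2 ≅ Z^10, C_3 ≅ Z^5.

∂_1: C_1 → C_0 is given by ∂[p,q] = [q] − [p]. For instance
  ∂[2,4] = [4] − [2].
As a 5×10 matrix over Z this has rank 4, with invariant factors (1,1,1,1).

The boundary map ∂_2: C_2 → C_1 acts by ∂[p,q,r] = [q,r] − [p,r] + [p,q]. For instance
  ∂[1,2,4] = [2,4] − [1,4] + [1,2],
  ∂[0,3,4] = [3,4] − [0,4] + [0,3].
As a 10×10 matrix over Z this has rank 6, with invariant factors (1,1,1,1,1,1).

The boundary map ∂_3: C_3 → C_2 sends each 3-simplex σ to the alternating sum Σ_i (−1)^i (σ with its i-th vertex removed). For instance
  ∂[0,1,3,4] = [1,3,4] − [0,3,4] + [0,1,4] − [0,1,3],
  ∂[0,1,2,4] = [1,2,4] − [0,2,4] + [0,1,4] − [0,1,2].
As a 10×5 matrix over Z this has rank 4, with invariant factors (1,1,1,1).

Now H_k = ker ∂_k / im ∂_{k+1}, so:

  H_0: rank C_0 − rank ∂_1 = 5 − 4 = 1, and the invariant factors of ∂_1 are all 1, so H_0 ≅ Z.
  H_1: rank ker ∂_1 − rank ∂_2 = (10 − 4) − 6 = 0, and the invariant factors of ∂_2 are all 1, so H_1 ≅ 0.
  H_2: rank ker ∂_2 − rank ∂_3 = (10 − 6) − 4 = 0, and the invariant factors of ∂_3 are all 1, so H_2 ≅ 0.
  H_3: rank ker ∂_3 − rank ∂_4 = (5 − 4) − 0 = 1, and there is no ∂_4, so H_3 ≅ Z.

As a check, the Euler characteristic is 5 − 10 + 10 − 5 = 0, which agrees with 1 − 0 + 0 − 1 = 0.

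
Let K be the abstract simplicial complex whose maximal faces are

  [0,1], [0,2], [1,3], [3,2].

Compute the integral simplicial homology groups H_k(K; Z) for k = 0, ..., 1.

K has 4 vertices, 4 edges.
rank ∂_0 = 0, rank ∂_1 = 3 ⇒ b_0 = 4 − 0 − 3 = 1; all invariant factors of ∂_1 are 1 so no torsion. So H_0 ≅ Z.
rank ∂_1 = 3, rank ∂_2 = 0 ⇒ b_1 = 4 − 3 − 0 = 1. So H_1 ≅ Z.

H_0 = Z,  H_1 = Z.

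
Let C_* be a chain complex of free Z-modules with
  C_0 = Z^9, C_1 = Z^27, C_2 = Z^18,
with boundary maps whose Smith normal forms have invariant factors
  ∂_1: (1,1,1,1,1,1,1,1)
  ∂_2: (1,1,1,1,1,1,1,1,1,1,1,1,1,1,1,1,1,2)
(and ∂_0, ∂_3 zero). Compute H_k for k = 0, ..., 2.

H_0: b_0 = 9 − 0 − 8 = 1; torsion from ∂_1 factors > 1: none. So H_0 = Z.
H_1: b_1 = 27 − 8 − 18 = 1; torsion from ∂_2 factors > 1: [2]. So H_1 = Z ⊕ Z_2.
H_2: b_2 = 18 − 18 − 0 = 0; torsion from ∂_3 factors > 1: none. So H_2 = 0.

H_0 = Z,  H_1 = Z ⊕ Z_2,  H_2 = 0.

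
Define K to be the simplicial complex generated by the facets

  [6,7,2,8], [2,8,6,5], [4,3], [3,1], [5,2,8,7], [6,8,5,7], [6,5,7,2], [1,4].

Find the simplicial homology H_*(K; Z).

K has 8 vertices, 13 edges, 10 triangles, 5 3-simplices.
rank ∂_0 = 0, rank ∂_1 = 6 ⇒ b_0 = 8 − 0 − 6 = 2; all invariant factors of ∂_1 are 1 so no torsion. So H_0 = Z^2.
rank ∂_1 = 6, rank ∂_2 = 6 ⇒ b_1 = 13 − 6 − 6 = 1; all invariant factors of ∂_2 are 1 so no torsion. So H_1 = Z.
rank ∂_2 = 6, rank ∂_3 = 4 ⇒ b_2 = 10 − 6 − 4 = 0; all invariant factors of ∂_3 are 1 so no torsion. So H_2 = 0.
rank ∂_3 = 4, rank ∂_4 = 0 ⇒ b_3 = 5 − 4 − 0 = 1. So H_3 = Z.

H_0 ≅ Z^2,  H_1 ≅ Z,  H_2 = 0,  H_3 ≅ Z.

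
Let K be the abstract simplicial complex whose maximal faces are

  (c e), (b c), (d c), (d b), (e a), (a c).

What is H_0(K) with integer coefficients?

K has 5 vertices, 6 edges.
rank ∂_0 = 0, rank ∂_1 = 4 ⇒ b_0 = 5 − 0 − 4 = 1; all invariant factors of ∂_1 are 1 so no torsion. So H_0 ≅ Z.

H_0 = Z.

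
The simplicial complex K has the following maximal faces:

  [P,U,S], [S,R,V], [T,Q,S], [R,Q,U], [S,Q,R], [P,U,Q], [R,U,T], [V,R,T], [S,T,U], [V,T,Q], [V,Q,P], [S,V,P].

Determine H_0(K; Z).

Order the vertices as P < Q < R < S < T < U < V. Listing each simplex with vertices in this order, K has dimension 2 with simplices:

  0-simplices (7): P, Q, R, S, T, U, V
  1-simplices (18): PQ, PS, PU, PV, QR, QS, QT, QU, QV, RS, RT, RU, RV, ST, SU, SV, TU, TV
  2-simplices (12): PQU, PQV, PSU, PSV, QRS, QRU, QST, QTV, RSV, RTU, RTV, STU

so the chain groups are C_0 ≅ Z^7, C_1 ≅ Z^18, C_2 ≅ Z^12.

The boundary map ∂_1: C_1 → C_0 maps an edge to its endpoints' difference, ∂[p,q] = q − p. For instance
  ∂PS = S − P.
The 7×18 boundary matrix has rank 6 and Smith normal form diag(1,1,1,1,1,1).

The boundary map ∂_2: C_2 → C_1 maps a triangle to the signed sum of its edges. For instance
  ∂PQV = QV − PV + PQ,
  ∂PQU = QU − PU + PQ.
The resulting 18×12 matrix has rank 12, and its Smith normal form has invariant factors (1,1,1,1,1,1,1,1,1,1,1,2).

Now H_k = ker ∂_k / im ∂_{k+1}, so:

  H_0: rank C_0 − rank ∂_1 = 7 − 6 = 1, and the invariant factors of ∂_1 are all 1, so H_0 ≅ Z.

H_0 ≅ Z.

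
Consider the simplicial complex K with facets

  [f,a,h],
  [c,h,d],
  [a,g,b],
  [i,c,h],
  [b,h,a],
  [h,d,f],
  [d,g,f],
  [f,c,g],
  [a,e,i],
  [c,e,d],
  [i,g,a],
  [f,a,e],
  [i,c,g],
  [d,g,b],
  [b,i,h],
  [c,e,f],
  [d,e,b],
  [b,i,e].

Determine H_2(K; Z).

We work with the vertex ordering a < b < c < d < e < f < g < h < i. The simplices of K, each written with vertices in increasing order, are:

  0-simplices (9): a, b, c, d, e, f, g, h, i
  1-simplices (27): ab, ae, af, ag, ah, ai, bd, be, bg, bh, bi, cd, ce, cf, cg, ch, ci, de, df, dg, dh, ef, ei, fg, fh, gi, hi
  2-simplices (18): abg, abh, aef, aei, afh, agi, bde, bdg, bei, bhi, cde, cdh, cef, cfg, cgi, chi, dfg, dfh

giving chain groups C_0 ≅ Z^9, C_1 ≅ Z^27, C_2 ≅ Z^18.

∂_1: C_1 → C_0 sends each edge [p,q] (with p < q) to q − p. For instance
  ∂fg = g − f.
The 9×27 boundary matrix has rank 8 and Smith normal form diag(1,1,1,1,1,1,1,1).

The boundary map ∂_2: C_2 → C_1 maps a triangle to the signed sum of its edges. For instance
  ∂bde = de − be + bd,
  ∂dfh = fh − dh + df.
The resulting 27×18 matrix has rank 18, and its Smith normal form has invariant factors (1,1,1,1,1,1,1,1,1,1,1,1,1,1,1,1,1,2).

From H_k ≅ ker(∂_k) / im(∂_{k+1}) we obtain:

  H_2: rank ker ∂_2 − rank ∂_3 = (18 − 18) − 0 = 0, and there is no ∂_3, so H_2 = 0.

H_2 ≅ 0.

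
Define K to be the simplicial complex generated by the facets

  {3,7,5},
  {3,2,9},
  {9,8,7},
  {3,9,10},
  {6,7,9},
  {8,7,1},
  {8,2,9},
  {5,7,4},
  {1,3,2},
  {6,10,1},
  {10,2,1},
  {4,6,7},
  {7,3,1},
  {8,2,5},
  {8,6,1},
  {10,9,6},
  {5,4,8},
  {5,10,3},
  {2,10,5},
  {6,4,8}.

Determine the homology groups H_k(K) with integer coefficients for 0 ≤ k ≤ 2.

H_0 = Z,  H_1 = Z ⊕ Z/2,  H_2 = 0.

Take the total order 1 < 2 < 3 < 4 < 5 < 6 < 7 < 8 < 9 < 10 on the vertex set. Then K (dimension 2) consists of the simplices:

  0-simplices (10): [1], [2], [3], [4], [5], [6], [7], [8], [9], [10]
  1-simplices (30): (30 of them)
  2-simplices (20): (20 of them)

Hence C_0 ≅ Z^10, C_1 ≅ Z^30, C_2 ≅ Z^20.

The boundary map ∂_1: C_1 → C_0 is given by ∂[p,q] = [q] − [p].
The resulting 10×30 matrix has rank 9, and its Smith normal form has invariant factors (1,1,1,1,1,1,1,1,1).

∂_2: C_2 → C_1 sends each 2-simplex [p,q,r] to [q,r] − [p,r] + [p,q]. For instance
  ∂[1,6,8] = [6,8] − [1,8] + [1,6],
  ∂[1,3,7] = [3,7] − [1,7] + [1,3].
This gives a 30×20 integer matrix of rank 20; reducing to Smith normal form yields diagonal entries (1,1,1,1,1,1,1,1,1,1,1,1,1,1,1,1,1,1,1,2).

Computing H_k = (kernel of ∂_k) / (image of ∂_{k+1}):

  H_0: rank C_0 − rank ∂_1 = 10 − 9 = 1, and the invariant factors of ∂_1 are all 1, so H_0 = Z.
  H_1: rank ker ∂_1 − rank ∂_2 = (30 − 9) − 20 = 1, and ∂_2 has invariant factor 2 > 1, so H_1 = Z ⊕ Z/2.
  H_2: rank ker ∂_2 − rank ∂_3 = (20 − 20) − 0 = 0, and there is no ∂_3, so H_2 = 0.

(K is a triangulation of the Klein bottle.)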